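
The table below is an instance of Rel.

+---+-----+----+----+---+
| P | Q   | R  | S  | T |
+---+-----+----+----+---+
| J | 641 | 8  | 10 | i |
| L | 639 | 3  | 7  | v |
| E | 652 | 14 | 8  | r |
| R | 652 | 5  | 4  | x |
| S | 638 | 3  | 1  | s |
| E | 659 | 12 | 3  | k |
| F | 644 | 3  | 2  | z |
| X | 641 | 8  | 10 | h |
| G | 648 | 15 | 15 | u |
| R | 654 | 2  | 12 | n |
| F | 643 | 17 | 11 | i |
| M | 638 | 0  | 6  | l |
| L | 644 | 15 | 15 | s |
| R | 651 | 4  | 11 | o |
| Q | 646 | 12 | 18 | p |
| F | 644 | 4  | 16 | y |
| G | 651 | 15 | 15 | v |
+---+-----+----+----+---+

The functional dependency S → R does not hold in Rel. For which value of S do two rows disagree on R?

S=10: 2 rows → R = 8, 8 ✓
S=7: 1 row → R = 3 ✓
S=8: 1 row → R = 14 ✓
S=4: 1 row → R = 5 ✓
S=1: 1 row → R = 3 ✓
S=3: 1 row → R = 12 ✓
S=2: 1 row → R = 3 ✓
S=15: 3 rows → R = 15, 15, 15 ✓
S=12: 1 row → R = 2 ✓
S=11: 2 rows → R takes values {17, 4} — violation
S=6: 1 row → R = 0 ✓
S=18: 1 row → R = 12 ✓
S=16: 1 row → R = 4 ✓
The only S value with inconsistent R is S=11.

11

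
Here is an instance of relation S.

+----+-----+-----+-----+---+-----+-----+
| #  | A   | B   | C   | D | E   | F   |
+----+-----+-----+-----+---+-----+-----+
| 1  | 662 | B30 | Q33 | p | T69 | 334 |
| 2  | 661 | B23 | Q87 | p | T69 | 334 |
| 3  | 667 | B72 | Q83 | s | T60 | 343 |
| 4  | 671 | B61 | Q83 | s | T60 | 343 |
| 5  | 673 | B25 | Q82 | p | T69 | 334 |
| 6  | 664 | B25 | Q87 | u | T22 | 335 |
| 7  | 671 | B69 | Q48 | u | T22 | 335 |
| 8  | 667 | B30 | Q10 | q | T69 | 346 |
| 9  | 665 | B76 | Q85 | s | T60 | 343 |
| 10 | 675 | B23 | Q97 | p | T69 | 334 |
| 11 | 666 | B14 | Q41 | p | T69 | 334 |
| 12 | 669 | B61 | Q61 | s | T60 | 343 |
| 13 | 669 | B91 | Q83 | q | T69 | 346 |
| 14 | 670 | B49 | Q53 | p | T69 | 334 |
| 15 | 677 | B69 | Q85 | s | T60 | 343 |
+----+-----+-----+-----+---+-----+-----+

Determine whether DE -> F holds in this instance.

Yes

(D=p, E=T69): rows 1, 2, 5, 10, 11, 14 → F = 334, 334, 334, 334, 334, 334 ✓
(D=s, E=T60): rows 3, 4, 9, 12, 15 → F = 343, 343, 343, 343, 343 ✓
(D=u, E=T22): rows 6, 7 → F = 335, 335 ✓
(D=q, E=T69): rows 8, 13 → F = 346, 346 ✓
Every DE value is associated with a single F value, so DE -> F holds.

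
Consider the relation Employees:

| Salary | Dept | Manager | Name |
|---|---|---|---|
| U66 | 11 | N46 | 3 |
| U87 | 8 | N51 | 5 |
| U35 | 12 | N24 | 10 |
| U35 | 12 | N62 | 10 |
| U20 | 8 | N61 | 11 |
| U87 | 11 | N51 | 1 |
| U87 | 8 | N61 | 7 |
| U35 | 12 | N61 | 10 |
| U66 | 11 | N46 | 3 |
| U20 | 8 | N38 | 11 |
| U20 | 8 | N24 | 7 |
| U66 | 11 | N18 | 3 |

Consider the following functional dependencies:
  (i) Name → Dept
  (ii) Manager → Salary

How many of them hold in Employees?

(i) Name → Dept: every LHS value maps to a single RHS value — holds.
(ii) Manager → Salary: Manager=N24: 2 rows → Salary takes values {U35, U20} — violation; Manager=N61: 3 rows → Salary takes values {U20, U87, U35} — violation — fails.
1 of the 2 dependencies holds.

1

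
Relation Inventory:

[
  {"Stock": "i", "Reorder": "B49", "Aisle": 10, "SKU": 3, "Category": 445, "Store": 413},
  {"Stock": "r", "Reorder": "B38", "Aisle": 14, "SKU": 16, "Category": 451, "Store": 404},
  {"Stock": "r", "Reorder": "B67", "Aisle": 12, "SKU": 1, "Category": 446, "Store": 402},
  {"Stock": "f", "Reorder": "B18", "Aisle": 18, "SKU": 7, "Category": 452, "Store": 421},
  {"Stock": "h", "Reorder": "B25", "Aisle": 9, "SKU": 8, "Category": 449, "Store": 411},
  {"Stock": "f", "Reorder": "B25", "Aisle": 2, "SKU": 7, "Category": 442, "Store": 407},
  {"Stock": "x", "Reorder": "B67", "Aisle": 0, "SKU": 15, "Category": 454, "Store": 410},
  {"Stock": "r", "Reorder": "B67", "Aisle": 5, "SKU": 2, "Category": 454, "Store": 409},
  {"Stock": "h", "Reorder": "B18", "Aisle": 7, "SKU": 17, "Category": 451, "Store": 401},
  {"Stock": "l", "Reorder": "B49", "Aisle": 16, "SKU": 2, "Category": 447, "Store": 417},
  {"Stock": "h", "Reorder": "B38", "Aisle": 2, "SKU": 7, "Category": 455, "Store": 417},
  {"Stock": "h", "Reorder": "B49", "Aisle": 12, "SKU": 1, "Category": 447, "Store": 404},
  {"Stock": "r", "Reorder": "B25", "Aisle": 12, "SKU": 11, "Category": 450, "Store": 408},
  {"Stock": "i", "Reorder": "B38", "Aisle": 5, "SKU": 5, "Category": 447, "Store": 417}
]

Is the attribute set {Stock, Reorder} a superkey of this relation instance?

No

Two distinct rows share (Stock=r, Reorder=B67), so {Stock, Reorder} does not determine every attribute — not a superkey.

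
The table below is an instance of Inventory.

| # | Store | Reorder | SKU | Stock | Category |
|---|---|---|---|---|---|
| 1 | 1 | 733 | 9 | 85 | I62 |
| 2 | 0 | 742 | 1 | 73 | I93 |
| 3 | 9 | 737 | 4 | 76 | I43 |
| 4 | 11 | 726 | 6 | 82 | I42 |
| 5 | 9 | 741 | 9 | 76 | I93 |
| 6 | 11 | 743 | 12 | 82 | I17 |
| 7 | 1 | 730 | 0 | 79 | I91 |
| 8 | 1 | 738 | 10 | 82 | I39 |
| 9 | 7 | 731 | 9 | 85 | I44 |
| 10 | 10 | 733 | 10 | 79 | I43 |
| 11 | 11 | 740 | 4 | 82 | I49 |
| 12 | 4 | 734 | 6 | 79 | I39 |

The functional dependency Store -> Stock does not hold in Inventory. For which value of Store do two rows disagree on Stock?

1

Store=1: rows 1, 7, 8 → Stock takes values {85, 79, 82} — violation
Store=0: row 2 → Stock = 73 ✓
Store=9: rows 3, 5 → Stock = 76, 76 ✓
Store=11: rows 4, 6, 11 → Stock = 82, 82, 82 ✓
Store=7: row 9 → Stock = 85 ✓
Store=10: row 10 → Stock = 79 ✓
Store=4: row 12 → Stock = 79 ✓
The only Store value with inconsistent Stock is Store=1.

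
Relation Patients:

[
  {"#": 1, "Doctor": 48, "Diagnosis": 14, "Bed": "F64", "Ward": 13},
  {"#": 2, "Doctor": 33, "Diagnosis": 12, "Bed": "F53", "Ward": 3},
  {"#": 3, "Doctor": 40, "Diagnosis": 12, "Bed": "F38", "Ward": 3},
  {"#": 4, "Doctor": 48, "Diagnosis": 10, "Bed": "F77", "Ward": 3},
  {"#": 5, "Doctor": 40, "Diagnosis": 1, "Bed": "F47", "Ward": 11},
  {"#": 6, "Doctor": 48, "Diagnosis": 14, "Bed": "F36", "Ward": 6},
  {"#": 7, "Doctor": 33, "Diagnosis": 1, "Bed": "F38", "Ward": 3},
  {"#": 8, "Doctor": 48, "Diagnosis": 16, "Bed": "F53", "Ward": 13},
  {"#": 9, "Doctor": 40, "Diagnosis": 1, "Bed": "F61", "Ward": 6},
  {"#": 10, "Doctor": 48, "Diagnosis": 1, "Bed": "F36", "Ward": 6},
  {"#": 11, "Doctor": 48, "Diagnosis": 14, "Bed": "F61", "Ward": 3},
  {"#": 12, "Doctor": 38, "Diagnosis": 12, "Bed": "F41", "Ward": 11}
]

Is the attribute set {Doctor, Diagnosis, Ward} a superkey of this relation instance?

Yes

All 12 rows have distinct {Doctor, Diagnosis, Ward} values, so {Doctor, Diagnosis, Ward} → (all attributes) holds and {Doctor, Diagnosis, Ward} is a superkey.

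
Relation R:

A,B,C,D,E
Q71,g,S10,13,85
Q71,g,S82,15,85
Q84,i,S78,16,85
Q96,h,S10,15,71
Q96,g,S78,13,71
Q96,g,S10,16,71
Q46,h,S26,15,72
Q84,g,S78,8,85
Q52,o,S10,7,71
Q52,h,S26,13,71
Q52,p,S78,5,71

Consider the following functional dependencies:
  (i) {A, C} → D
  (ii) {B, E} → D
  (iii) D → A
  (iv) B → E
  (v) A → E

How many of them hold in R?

(i) {A, C} → D: (A=Q84, C=S78): 2 rows → D takes values {16, 8} — violation; (A=Q96, C=S10): 2 rows → D takes values {15, 16} — violation — fails.
(ii) {B, E} → D: (B=g, E=85): 3 rows → D takes values {13, 15, 8} — violation; (B=h, E=71): 2 rows → D takes values {15, 13} — violation; (B=g, E=71): 2 rows → D takes values {13, 16} — violation — fails.
(iii) D → A: D=13: 3 rows → A takes values {Q71, Q96, Q52} — violation; D=15: 3 rows → A takes values {Q71, Q96, Q46} — violation; D=16: 2 rows → A takes values {Q84, Q96} — violation — fails.
(iv) B → E: B=g: 5 rows → E takes values {85, 71} — violation; B=h: 3 rows → E takes values {71, 72} — violation — fails.
(v) A → E: every LHS value maps to a single RHS value — holds.
1 of the 5 dependencies holds.

1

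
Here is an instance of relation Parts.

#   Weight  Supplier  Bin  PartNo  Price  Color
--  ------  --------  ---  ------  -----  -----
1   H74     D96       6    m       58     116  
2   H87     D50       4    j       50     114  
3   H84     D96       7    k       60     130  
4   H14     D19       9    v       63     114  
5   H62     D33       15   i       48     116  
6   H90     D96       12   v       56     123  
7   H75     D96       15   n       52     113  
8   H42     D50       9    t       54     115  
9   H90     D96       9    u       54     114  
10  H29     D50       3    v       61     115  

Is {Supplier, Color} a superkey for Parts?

Rows 8 and 10 have the same {Supplier, Color} value (Supplier=D50, Color=115) but are distinct tuples, so {Supplier, Color} does not determine every attribute — not a superkey.

No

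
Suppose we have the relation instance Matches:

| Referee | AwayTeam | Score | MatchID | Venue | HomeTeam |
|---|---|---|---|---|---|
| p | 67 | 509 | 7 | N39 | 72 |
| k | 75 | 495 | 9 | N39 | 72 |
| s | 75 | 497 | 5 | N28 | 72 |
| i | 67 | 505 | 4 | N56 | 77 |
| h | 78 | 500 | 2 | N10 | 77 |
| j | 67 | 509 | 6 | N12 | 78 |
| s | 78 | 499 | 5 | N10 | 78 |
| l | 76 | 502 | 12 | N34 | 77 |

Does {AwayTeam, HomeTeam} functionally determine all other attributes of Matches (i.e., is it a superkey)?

No

Two distinct rows share (AwayTeam=75, HomeTeam=72), so {AwayTeam, HomeTeam} does not determine every attribute — not a superkey.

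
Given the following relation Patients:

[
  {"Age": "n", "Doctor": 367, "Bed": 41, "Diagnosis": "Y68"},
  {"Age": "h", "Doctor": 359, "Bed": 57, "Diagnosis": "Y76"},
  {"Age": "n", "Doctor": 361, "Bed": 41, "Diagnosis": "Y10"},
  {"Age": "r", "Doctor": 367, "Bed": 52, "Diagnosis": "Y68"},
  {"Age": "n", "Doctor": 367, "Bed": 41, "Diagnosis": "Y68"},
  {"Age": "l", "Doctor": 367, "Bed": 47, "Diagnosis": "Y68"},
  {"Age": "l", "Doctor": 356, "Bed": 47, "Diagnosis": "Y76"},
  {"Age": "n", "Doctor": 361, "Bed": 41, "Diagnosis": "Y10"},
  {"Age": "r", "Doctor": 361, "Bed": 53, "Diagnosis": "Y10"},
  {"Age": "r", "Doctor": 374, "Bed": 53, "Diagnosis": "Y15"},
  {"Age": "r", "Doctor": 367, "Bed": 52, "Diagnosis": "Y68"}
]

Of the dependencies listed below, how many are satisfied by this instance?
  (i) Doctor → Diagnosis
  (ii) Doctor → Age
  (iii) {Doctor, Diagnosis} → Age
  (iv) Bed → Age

2

(i) Doctor → Diagnosis: every LHS value maps to a single RHS value — holds.
(ii) Doctor → Age: Doctor=367: 5 rows → Age takes values {n, r, l} — violation; Doctor=361: 3 rows → Age takes values {n, r} — violation — fails.
(iii) {Doctor, Diagnosis} → Age: (Doctor=367, Diagnosis=Y68): 5 rows → Age takes values {n, r, l} — violation; (Doctor=361, Diagnosis=Y10): 3 rows → Age takes values {n, r} — violation — fails.
(iv) Bed → Age: every LHS value maps to a single RHS value — holds.
2 of the 4 dependencies hold.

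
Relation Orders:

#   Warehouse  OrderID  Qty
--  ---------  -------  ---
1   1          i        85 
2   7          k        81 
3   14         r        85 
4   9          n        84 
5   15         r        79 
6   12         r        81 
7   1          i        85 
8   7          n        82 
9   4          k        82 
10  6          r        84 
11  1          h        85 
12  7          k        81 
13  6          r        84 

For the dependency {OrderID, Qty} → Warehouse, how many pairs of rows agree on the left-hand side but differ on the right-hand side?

(OrderID=i, Qty=85): all 2 rows agree on Warehouse — 0 pairs.
(OrderID=k, Qty=81): all 2 rows agree on Warehouse — 0 pairs.
(OrderID=r, Qty=84): all 2 rows agree on Warehouse — 0 pairs.

0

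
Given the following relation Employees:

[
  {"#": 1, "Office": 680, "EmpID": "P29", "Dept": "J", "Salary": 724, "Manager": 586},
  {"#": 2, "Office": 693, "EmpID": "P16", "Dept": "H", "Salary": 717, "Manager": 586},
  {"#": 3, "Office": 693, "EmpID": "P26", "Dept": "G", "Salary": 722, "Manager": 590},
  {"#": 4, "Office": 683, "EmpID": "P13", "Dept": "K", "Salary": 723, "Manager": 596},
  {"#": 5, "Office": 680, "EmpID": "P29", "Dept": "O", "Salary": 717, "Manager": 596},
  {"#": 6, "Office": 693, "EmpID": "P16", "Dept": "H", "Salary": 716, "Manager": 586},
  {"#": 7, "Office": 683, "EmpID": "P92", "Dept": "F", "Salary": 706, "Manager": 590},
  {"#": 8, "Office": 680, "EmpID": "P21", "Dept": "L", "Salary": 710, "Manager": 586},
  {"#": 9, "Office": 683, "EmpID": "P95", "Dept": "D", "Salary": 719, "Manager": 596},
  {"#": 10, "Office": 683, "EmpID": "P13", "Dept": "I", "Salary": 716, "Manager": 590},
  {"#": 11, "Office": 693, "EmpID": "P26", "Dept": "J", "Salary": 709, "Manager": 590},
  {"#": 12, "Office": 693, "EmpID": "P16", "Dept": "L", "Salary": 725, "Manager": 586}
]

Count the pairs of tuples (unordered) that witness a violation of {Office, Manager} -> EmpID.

(Office=680, Manager=586): violating pairs (1,8) — 1 pair.
(Office=693, Manager=586): all 3 rows agree on EmpID — 0 pairs.
(Office=693, Manager=590): all 2 rows agree on EmpID — 0 pairs.
(Office=683, Manager=596): violating pairs (4,9) — 1 pair.
(Office=683, Manager=590): violating pairs (7,10) — 1 pair.

3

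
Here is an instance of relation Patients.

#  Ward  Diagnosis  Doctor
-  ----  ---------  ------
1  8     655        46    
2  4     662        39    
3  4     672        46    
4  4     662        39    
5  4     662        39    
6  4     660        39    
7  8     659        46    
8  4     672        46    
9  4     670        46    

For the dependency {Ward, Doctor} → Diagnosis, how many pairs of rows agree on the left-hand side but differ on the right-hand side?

(Ward=8, Doctor=46): violating pairs (1,7) — 1 pair.
(Ward=4, Doctor=39): violating pairs (2,6), (4,6), (5,6) — 3 pairs.
(Ward=4, Doctor=46): violating pairs (3,9), (8,9) — 2 pairs.

6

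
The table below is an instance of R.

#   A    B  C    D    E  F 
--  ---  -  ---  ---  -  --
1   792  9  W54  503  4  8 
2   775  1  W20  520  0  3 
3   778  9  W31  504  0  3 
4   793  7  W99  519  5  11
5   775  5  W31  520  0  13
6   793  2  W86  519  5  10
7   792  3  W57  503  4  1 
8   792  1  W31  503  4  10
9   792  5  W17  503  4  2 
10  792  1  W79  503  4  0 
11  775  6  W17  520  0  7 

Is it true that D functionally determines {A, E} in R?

Yes

D=503: rows 1, 7, 8, 9, 10 → {A,E} = (792, 4), (792, 4), (792, 4), (792, 4), (792, 4) ✓
D=520: rows 2, 5, 11 → {A,E} = (775, 0), (775, 0), (775, 0) ✓
D=504: row 3 → {A,E} = (778, 0) ✓
D=519: rows 4, 6 → {A,E} = (793, 5), (793, 5) ✓
Every D value is associated with a single {A, E} value, so D → {A, E} holds.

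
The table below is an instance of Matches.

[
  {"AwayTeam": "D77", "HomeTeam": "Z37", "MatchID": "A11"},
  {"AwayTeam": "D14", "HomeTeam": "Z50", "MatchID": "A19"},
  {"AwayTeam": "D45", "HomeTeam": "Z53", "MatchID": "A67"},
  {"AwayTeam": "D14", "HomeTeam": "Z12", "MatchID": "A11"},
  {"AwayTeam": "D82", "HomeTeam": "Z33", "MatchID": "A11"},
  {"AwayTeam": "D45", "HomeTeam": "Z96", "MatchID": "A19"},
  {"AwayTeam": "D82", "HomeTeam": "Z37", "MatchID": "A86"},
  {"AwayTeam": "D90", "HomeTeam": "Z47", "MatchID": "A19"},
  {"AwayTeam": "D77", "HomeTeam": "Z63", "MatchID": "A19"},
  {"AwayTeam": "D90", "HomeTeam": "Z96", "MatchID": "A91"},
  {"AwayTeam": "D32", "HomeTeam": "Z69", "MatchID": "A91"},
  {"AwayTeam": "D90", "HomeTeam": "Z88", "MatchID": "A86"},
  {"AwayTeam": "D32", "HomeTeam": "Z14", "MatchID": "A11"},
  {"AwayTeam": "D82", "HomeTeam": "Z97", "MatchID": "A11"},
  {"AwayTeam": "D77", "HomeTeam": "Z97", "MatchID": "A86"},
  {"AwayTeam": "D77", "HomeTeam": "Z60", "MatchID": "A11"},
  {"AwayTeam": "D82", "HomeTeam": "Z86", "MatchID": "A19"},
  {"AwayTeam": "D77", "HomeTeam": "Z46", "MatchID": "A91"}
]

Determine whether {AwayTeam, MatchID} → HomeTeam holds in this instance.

(AwayTeam=D77, MatchID=A11): 2 rows → HomeTeam takes values {Z37, Z60} — violation
(AwayTeam=D14, MatchID=A19): 1 row → HomeTeam = Z50 ✓
(AwayTeam=D45, MatchID=A67): 1 row → HomeTeam = Z53 ✓
(AwayTeam=D14, MatchID=A11): 1 row → HomeTeam = Z12 ✓
(AwayTeam=D82, MatchID=A11): 2 rows → HomeTeam takes values {Z33, Z97} — violation
(AwayTeam=D45, MatchID=A19): 1 row → HomeTeam = Z96 ✓
(AwayTeam=D82, MatchID=A86): 1 row → HomeTeam = Z37 ✓
(AwayTeam=D90, MatchID=A19): 1 row → HomeTeam = Z47 ✓
(AwayTeam=D77, MatchID=A19): 1 row → HomeTeam = Z63 ✓
(AwayTeam=D90, MatchID=A91): 1 row → HomeTeam = Z96 ✓
(AwayTeam=D32, MatchID=A91): 1 row → HomeTeam = Z69 ✓
(AwayTeam=D90, MatchID=A86): 1 row → HomeTeam = Z88 ✓
(AwayTeam=D32, MatchID=A11): 1 row → HomeTeam = Z14 ✓
(AwayTeam=D77, MatchID=A86): 1 row → HomeTeam = Z97 ✓
(AwayTeam=D82, MatchID=A19): 1 row → HomeTeam = Z86 ✓
(AwayTeam=D77, MatchID=A91): 1 row → HomeTeam = Z46 ✓
Two rows agree on {AwayTeam, MatchID} but differ on HomeTeam, so {AwayTeam, MatchID} → HomeTeam does not hold.

No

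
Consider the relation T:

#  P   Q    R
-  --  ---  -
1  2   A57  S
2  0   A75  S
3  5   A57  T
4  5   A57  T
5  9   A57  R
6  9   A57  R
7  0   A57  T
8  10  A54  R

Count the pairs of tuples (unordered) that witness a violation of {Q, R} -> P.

(Q=A57, R=T): violating pairs (3,7), (4,7) — 2 pairs.
(Q=A57, R=R): all 2 rows agree on P — 0 pairs.

2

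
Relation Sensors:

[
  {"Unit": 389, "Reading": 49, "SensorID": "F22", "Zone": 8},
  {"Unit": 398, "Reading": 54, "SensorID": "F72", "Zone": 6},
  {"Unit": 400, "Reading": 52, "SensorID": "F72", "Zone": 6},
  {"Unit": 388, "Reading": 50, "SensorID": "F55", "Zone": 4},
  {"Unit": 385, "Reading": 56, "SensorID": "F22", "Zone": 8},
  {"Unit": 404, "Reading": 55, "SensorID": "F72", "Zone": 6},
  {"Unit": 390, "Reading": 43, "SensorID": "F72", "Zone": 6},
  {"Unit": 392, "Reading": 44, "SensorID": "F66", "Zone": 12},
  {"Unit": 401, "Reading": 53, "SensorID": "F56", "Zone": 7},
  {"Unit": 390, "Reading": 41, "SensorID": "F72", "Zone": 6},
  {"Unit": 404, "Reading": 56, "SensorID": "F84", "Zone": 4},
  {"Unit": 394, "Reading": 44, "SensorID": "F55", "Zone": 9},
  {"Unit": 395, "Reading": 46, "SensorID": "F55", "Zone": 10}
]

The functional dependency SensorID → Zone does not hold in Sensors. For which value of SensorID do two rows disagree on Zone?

F55

SensorID=F22: 2 rows → Zone = 8, 8 ✓
SensorID=F72: 5 rows → Zone = 6, 6, 6, 6, 6 ✓
SensorID=F55: 3 rows → Zone takes values {4, 9, 10} — violation
SensorID=F66: 1 row → Zone = 12 ✓
SensorID=F56: 1 row → Zone = 7 ✓
SensorID=F84: 1 row → Zone = 4 ✓
The only SensorID value with inconsistent Zone is SensorID=F55.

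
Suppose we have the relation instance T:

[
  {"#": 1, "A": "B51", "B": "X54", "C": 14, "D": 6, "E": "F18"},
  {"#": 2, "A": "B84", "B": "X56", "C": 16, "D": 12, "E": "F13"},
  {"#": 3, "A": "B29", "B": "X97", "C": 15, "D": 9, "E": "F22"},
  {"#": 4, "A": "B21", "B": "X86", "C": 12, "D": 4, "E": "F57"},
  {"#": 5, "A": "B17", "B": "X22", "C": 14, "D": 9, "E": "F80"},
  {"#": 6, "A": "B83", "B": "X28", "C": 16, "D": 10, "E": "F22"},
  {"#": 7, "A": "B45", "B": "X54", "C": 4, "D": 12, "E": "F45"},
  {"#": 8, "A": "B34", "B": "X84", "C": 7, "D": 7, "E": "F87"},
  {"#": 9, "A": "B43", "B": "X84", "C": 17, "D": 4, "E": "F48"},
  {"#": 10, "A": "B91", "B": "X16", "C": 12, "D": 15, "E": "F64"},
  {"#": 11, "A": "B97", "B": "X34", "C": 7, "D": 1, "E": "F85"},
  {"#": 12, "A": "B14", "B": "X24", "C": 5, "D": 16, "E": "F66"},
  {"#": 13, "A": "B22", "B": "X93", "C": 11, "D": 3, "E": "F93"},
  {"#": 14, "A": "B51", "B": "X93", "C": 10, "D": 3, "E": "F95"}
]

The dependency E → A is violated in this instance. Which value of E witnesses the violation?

E=F18: row 1 → A = B51 ✓
E=F13: row 2 → A = B84 ✓
E=F22: rows 3, 6 → A takes values {B29, B83} — violation
E=F57: row 4 → A = B21 ✓
E=F80: row 5 → A = B17 ✓
E=F45: row 7 → A = B45 ✓
E=F87: row 8 → A = B34 ✓
E=F48: row 9 → A = B43 ✓
E=F64: row 10 → A = B91 ✓
E=F85: row 11 → A = B97 ✓
E=F66: row 12 → A = B14 ✓
E=F93: row 13 → A = B22 ✓
E=F95: row 14 → A = B51 ✓
The only E value with inconsistent A is E=F22.

F22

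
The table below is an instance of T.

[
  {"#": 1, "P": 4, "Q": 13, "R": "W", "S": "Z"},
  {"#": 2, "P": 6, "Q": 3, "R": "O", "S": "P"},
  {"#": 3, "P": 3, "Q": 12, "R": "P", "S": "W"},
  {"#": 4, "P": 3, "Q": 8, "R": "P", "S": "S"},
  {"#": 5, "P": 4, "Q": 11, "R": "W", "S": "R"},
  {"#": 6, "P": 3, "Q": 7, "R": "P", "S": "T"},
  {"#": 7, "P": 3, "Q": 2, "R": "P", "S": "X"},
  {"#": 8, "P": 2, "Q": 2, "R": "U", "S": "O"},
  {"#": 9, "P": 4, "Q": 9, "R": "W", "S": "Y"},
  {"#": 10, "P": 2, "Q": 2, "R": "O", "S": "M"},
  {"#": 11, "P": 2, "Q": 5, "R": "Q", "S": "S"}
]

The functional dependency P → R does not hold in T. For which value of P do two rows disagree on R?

2

P=4: rows 1, 5, 9 → R = W, W, W ✓
P=6: row 2 → R = O ✓
P=3: rows 3, 4, 6, 7 → R = P, P, P, P ✓
P=2: rows 8, 10, 11 → R takes values {U, O, Q} — violation
The only P value with inconsistent R is P=2.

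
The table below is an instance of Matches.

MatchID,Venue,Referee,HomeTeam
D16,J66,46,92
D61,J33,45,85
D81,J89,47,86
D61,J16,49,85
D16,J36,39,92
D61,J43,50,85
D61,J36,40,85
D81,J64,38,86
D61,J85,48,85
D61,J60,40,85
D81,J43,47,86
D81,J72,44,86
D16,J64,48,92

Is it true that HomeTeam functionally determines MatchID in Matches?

Yes

HomeTeam=92: 3 rows → MatchID = D16, D16, D16 ✓
HomeTeam=85: 6 rows → MatchID = D61, D61, D61, D61, D61, D61 ✓
HomeTeam=86: 4 rows → MatchID = D81, D81, D81, D81 ✓
Every HomeTeam value is associated with a single MatchID value, so HomeTeam → MatchID holds.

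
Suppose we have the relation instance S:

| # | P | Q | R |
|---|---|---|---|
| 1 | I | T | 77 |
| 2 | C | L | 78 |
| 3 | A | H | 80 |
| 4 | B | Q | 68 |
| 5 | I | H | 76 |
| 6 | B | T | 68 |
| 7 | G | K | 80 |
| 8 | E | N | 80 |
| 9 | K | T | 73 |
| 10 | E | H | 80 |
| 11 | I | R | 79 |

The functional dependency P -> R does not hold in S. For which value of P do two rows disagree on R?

P=I: rows 1, 5, 11 → R takes values {77, 76, 79} — violation
P=C: row 2 → R = 78 ✓
P=A: row 3 → R = 80 ✓
P=B: rows 4, 6 → R = 68, 68 ✓
P=G: row 7 → R = 80 ✓
P=E: rows 8, 10 → R = 80, 80 ✓
P=K: row 9 → R = 73 ✓
The only P value with inconsistent R is P=I.

I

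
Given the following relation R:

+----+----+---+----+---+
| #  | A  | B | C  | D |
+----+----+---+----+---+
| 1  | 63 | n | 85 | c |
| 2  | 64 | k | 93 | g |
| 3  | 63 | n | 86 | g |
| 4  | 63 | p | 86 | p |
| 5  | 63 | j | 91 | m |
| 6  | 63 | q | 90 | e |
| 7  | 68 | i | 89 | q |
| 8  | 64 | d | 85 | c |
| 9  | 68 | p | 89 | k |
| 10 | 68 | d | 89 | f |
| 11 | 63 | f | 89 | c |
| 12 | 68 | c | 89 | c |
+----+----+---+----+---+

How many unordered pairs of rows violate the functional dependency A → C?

A=63: violating pairs (1,3), (1,4), (1,5), (1,6), (1,11), (3,5), (3,6), (3,11), (4,5), (4,6), (4,11), (5,6), (5,11), (6,11) — 14 pairs.
A=64: violating pairs (2,8) — 1 pair.
A=68: all 4 rows agree on C — 0 pairs.

15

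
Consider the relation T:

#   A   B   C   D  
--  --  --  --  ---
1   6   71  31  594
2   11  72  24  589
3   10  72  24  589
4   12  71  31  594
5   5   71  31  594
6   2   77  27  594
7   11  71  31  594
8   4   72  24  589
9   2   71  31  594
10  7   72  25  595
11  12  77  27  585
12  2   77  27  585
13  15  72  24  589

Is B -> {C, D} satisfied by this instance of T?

No

B=71: rows 1, 4, 5, 7, 9 → {C,D} = (31, 594), (31, 594), (31, 594), (31, 594), (31, 594) ✓
B=72: rows 2, 3, 8, 10, 13 → {C,D} takes values {(24, 589), (25, 595)} — violation
B=77: rows 6, 11, 12 → {C,D} takes values {(27, 594), (27, 585)} — violation
Two rows agree on B but differ on {C, D}, so B -> {C, D} does not hold.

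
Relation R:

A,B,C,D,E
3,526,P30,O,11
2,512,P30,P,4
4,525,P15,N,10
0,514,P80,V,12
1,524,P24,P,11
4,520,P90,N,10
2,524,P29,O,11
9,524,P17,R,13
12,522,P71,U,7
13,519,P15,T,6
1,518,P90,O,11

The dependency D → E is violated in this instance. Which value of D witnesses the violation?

P

D=O: 3 rows → E = 11, 11, 11 ✓
D=P: 2 rows → E takes values {4, 11} — violation
D=N: 2 rows → E = 10, 10 ✓
D=V: 1 row → E = 12 ✓
D=R: 1 row → E = 13 ✓
D=U: 1 row → E = 7 ✓
D=T: 1 row → E = 6 ✓
The only D value with inconsistent E is D=P.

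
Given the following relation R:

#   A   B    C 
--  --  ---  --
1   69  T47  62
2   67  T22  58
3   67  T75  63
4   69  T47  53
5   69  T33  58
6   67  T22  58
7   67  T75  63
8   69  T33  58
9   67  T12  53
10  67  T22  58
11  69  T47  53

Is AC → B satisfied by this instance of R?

(A=69, C=62): row 1 → B = T47 ✓
(A=67, C=58): rows 2, 6, 10 → B = T22, T22, T22 ✓
(A=67, C=63): rows 3, 7 → B = T75, T75 ✓
(A=69, C=53): rows 4, 11 → B = T47, T47 ✓
(A=69, C=58): rows 5, 8 → B = T33, T33 ✓
(A=67, C=53): row 9 → B = T12 ✓
Every AC value is associated with a single B value, so AC → B holds.

Yes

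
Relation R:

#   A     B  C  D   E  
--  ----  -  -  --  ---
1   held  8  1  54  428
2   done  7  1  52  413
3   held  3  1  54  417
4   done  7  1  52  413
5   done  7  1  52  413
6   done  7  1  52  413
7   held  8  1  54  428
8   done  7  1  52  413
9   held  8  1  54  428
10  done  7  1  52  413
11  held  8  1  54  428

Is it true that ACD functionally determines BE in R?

No

(A=held, C=1, D=54): rows 1, 3, 7, 9, 11 → {B,E} takes values {(8, 428), (3, 417)} — violation
(A=done, C=1, D=52): rows 2, 4, 5, 6, 8, 10 → {B,E} = (7, 413), (7, 413), (7, 413), (7, 413), (7, 413), (7, 413) ✓
Two rows agree on ACD but differ on BE, so ACD → BE does not hold.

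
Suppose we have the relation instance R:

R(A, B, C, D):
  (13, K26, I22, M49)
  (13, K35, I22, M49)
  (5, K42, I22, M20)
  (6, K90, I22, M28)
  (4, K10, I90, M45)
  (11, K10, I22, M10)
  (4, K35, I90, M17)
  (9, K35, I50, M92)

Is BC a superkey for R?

Yes

All 8 rows have distinct BC values, so BC → (all attributes) holds and BC is a superkey.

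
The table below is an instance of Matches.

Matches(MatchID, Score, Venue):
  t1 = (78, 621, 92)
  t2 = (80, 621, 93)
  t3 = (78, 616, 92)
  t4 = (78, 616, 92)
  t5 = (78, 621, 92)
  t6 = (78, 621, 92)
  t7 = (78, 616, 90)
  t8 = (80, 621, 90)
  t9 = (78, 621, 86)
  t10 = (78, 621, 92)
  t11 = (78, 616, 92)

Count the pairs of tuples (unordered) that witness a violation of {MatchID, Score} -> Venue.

(MatchID=78, Score=621): violating pairs (1,9), (5,9), (6,9), (9,10) — 4 pairs.
(MatchID=80, Score=621): violating pairs (2,8) — 1 pair.
(MatchID=78, Score=616): violating pairs (3,7), (4,7), (7,11) — 3 pairs.

8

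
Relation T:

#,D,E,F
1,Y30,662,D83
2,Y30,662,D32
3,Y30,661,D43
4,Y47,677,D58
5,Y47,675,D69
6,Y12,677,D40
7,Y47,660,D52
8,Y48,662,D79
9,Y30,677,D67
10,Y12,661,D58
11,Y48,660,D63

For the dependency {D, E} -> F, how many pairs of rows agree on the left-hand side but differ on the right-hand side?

(D=Y30, E=662): violating pairs (1,2) — 1 pair.

1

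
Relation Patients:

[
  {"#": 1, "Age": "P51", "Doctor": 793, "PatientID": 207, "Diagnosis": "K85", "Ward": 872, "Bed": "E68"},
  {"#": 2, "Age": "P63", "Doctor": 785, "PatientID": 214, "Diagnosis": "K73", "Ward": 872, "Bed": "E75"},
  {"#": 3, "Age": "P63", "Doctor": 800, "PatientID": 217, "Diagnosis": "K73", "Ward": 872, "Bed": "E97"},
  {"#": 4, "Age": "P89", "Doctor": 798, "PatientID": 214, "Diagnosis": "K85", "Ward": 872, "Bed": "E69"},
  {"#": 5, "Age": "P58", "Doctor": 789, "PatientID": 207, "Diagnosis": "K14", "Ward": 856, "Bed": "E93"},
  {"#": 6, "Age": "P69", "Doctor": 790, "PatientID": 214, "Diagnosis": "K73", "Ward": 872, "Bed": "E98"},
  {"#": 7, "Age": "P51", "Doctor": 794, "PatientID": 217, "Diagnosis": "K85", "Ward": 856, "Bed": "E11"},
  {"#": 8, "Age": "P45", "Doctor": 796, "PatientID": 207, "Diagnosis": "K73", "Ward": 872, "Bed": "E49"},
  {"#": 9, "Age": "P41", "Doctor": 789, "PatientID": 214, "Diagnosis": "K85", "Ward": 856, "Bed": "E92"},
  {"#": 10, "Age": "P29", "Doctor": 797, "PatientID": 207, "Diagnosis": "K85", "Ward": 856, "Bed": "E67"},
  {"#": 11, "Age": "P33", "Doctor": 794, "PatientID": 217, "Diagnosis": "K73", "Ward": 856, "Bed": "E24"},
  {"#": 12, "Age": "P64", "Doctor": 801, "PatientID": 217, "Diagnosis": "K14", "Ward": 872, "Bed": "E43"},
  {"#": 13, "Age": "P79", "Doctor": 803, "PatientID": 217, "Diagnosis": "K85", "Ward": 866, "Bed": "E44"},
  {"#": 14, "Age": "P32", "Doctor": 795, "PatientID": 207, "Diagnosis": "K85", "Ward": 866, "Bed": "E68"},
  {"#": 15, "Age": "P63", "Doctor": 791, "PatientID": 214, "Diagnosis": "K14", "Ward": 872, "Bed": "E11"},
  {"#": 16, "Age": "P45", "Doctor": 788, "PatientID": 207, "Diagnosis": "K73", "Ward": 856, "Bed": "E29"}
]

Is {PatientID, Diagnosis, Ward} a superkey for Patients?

No

Rows 2 and 6 have the same {PatientID, Diagnosis, Ward} value (PatientID=214, Diagnosis=K73, Ward=872) but are distinct tuples, so {PatientID, Diagnosis, Ward} does not determine every attribute — not a superkey.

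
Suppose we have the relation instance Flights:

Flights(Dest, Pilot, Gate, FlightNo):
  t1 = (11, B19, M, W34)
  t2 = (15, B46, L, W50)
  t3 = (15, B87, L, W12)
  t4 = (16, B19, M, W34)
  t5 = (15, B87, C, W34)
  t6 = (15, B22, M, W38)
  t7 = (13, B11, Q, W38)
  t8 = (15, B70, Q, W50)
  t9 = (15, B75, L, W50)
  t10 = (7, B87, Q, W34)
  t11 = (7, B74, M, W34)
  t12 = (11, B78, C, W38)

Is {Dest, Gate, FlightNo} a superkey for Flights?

No

Rows 2 and 9 have the same {Dest, Gate, FlightNo} value (Dest=15, Gate=L, FlightNo=W50) but are distinct tuples, so {Dest, Gate, FlightNo} does not determine every attribute — not a superkey.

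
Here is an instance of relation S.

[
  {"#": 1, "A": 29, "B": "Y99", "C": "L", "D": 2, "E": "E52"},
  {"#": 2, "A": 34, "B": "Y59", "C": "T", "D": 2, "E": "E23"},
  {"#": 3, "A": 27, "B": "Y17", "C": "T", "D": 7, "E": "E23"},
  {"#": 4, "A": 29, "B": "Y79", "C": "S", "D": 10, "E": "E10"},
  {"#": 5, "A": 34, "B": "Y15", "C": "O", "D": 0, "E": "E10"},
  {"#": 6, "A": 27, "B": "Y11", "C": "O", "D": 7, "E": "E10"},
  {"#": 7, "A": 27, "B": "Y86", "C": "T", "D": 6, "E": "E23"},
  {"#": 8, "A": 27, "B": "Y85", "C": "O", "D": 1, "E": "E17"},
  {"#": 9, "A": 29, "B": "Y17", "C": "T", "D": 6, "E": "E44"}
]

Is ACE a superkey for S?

Rows 3 and 7 have the same ACE value (A=27, C=T, E=E23) but are distinct tuples, so ACE does not determine every attribute — not a superkey.

No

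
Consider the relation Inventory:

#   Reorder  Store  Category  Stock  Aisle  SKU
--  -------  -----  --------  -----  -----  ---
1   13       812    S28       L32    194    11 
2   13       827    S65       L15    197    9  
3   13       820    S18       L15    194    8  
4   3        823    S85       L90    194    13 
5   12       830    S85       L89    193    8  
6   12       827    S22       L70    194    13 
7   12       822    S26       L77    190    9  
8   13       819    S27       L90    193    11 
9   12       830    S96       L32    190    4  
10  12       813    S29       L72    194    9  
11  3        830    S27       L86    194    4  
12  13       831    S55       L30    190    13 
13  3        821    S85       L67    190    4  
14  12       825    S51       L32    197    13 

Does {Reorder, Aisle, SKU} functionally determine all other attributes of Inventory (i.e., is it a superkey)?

All 14 rows have distinct {Reorder, Aisle, SKU} values, so {Reorder, Aisle, SKU} → (all attributes) holds and {Reorder, Aisle, SKU} is a superkey.

Yes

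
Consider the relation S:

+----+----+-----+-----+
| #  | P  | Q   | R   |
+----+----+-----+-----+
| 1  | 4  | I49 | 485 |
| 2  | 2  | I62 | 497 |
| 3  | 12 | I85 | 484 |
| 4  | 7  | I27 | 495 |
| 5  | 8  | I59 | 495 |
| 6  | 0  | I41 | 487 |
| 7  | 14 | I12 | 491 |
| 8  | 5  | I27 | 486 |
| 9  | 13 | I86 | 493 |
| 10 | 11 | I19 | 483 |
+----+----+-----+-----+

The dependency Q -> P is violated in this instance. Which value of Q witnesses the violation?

I27

Q=I49: row 1 → P = 4 ✓
Q=I62: row 2 → P = 2 ✓
Q=I85: row 3 → P = 12 ✓
Q=I27: rows 4, 8 → P takes values {7, 5} — violation
Q=I59: row 5 → P = 8 ✓
Q=I41: row 6 → P = 0 ✓
Q=I12: row 7 → P = 14 ✓
Q=I86: row 9 → P = 13 ✓
Q=I19: row 10 → P = 11 ✓
The only Q value with inconsistent P is Q=I27.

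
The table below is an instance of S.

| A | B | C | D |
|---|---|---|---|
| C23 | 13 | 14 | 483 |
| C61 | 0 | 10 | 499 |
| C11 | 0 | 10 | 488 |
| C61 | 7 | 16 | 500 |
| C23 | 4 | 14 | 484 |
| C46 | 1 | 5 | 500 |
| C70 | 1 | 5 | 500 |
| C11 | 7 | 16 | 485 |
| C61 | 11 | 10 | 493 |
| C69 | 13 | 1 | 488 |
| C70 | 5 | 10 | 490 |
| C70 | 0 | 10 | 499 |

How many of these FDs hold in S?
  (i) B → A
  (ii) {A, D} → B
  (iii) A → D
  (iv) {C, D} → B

(i) B → A: B=13: 2 rows → A takes values {C23, C69} — violation; B=0: 3 rows → A takes values {C61, C11, C70} — violation; B=7: 2 rows → A takes values {C61, C11} — violation; B=1: 2 rows → A takes values {C46, C70} — violation — fails.
(ii) {A, D} → B: every LHS value maps to a single RHS value — holds.
(iii) A → D: A=C23: 2 rows → D takes values {483, 484} — violation; A=C61: 3 rows → D takes values {499, 500, 493} — violation; A=C11: 2 rows → D takes values {488, 485} — violation; A=C70: 3 rows → D takes values {500, 490, 499} — violation — fails.
(iv) {C, D} → B: every LHS value maps to a single RHS value — holds.
2 of the 4 dependencies hold.

2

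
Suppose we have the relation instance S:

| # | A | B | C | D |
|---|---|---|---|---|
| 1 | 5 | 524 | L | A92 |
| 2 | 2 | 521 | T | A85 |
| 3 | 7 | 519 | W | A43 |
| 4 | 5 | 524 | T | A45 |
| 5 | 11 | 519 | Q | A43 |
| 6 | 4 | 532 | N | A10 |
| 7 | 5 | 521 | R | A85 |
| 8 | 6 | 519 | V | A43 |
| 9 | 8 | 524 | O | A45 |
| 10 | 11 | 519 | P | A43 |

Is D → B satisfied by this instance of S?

D=A92: row 1 → B = 524 ✓
D=A85: rows 2, 7 → B = 521, 521 ✓
D=A43: rows 3, 5, 8, 10 → B = 519, 519, 519, 519 ✓
D=A45: rows 4, 9 → B = 524, 524 ✓
D=A10: row 6 → B = 532 ✓
Every D value is associated with a single B value, so D → B holds.

Yes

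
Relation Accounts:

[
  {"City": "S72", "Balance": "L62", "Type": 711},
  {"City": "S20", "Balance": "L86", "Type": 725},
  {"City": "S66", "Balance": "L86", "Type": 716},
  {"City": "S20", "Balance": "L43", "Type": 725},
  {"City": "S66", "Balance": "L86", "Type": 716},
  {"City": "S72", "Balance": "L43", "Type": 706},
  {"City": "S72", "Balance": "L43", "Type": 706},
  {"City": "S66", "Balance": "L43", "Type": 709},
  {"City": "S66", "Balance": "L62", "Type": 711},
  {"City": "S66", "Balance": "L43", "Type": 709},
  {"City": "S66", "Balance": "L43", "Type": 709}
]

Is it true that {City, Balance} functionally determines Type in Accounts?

Yes

(City=S72, Balance=L62): 1 row → Type = 711 ✓
(City=S20, Balance=L86): 1 row → Type = 725 ✓
(City=S66, Balance=L86): 2 rows → Type = 716, 716 ✓
(City=S20, Balance=L43): 1 row → Type = 725 ✓
(City=S72, Balance=L43): 2 rows → Type = 706, 706 ✓
(City=S66, Balance=L43): 3 rows → Type = 709, 709, 709 ✓
(City=S66, Balance=L62): 1 row → Type = 711 ✓
Every {City, Balance} value is associated with a single Type value, so {City, Balance} → Type holds.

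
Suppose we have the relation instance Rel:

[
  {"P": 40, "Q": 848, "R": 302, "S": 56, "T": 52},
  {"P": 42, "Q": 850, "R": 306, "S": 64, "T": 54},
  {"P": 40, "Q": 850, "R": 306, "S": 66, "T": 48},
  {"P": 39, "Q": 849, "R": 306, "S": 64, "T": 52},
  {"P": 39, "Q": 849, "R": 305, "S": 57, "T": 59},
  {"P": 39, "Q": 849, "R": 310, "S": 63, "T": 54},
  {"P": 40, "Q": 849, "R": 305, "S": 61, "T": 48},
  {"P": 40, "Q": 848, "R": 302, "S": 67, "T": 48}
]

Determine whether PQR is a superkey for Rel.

No

Two distinct rows share (P=40, Q=848, R=302), so PQR does not determine every attribute — not a superkey.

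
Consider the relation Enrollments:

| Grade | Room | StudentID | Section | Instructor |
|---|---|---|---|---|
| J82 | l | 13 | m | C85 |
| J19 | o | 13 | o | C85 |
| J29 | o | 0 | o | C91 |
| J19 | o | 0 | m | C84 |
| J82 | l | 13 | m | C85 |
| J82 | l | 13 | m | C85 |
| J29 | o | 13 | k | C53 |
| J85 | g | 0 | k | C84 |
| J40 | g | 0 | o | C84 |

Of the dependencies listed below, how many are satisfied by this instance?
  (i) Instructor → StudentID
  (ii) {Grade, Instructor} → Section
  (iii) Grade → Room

(i) Instructor → StudentID: every LHS value maps to a single RHS value — holds.
(ii) {Grade, Instructor} → Section: every LHS value maps to a single RHS value — holds.
(iii) Grade → Room: every LHS value maps to a single RHS value — holds.
3 of the 3 dependencies hold.

3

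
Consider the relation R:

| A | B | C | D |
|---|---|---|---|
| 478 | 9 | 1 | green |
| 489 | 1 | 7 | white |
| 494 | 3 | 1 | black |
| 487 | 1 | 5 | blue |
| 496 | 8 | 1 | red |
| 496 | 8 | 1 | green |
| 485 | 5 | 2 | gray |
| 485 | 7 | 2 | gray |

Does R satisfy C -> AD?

No

C=1: 4 rows → {A,D} takes values {(478, green), (494, black), (496, red), (496, green)} — violation
C=7: 1 row → {A,D} = (489, white) ✓
C=5: 1 row → {A,D} = (487, blue) ✓
C=2: 2 rows → {A,D} = (485, gray), (485, gray) ✓
Two rows agree on C but differ on AD, so C -> AD does not hold.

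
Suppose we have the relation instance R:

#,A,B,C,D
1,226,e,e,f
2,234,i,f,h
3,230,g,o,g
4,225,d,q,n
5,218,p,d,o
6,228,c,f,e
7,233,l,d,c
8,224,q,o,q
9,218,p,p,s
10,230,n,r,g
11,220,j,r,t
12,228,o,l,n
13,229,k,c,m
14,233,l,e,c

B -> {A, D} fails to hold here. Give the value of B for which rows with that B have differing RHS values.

p

B=e: row 1 → {A,D} = (226, f) ✓
B=i: row 2 → {A,D} = (234, h) ✓
B=g: row 3 → {A,D} = (230, g) ✓
B=d: row 4 → {A,D} = (225, n) ✓
B=p: rows 5, 9 → {A,D} takes values {(218, o), (218, s)} — violation
B=c: row 6 → {A,D} = (228, e) ✓
B=l: rows 7, 14 → {A,D} = (233, c), (233, c) ✓
B=q: row 8 → {A,D} = (224, q) ✓
B=n: row 10 → {A,D} = (230, g) ✓
B=j: row 11 → {A,D} = (220, t) ✓
B=o: row 12 → {A,D} = (228, n) ✓
B=k: row 13 → {A,D} = (229, m) ✓
The only B value with inconsistent RHS is B=p.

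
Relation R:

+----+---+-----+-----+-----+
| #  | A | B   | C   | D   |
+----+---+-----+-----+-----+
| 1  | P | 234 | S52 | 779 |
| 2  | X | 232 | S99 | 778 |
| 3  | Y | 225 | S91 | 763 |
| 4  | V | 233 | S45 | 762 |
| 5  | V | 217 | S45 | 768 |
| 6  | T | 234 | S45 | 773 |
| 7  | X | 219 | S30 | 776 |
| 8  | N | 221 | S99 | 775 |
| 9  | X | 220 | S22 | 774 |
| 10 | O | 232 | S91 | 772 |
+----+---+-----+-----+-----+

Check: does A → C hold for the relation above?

No

A=P: row 1 → C = S52 ✓
A=X: rows 2, 7, 9 → C takes values {S99, S30, S22} — violation
A=Y: row 3 → C = S91 ✓
A=V: rows 4, 5 → C = S45, S45 ✓
A=T: row 6 → C = S45 ✓
A=N: row 8 → C = S99 ✓
A=O: row 10 → C = S91 ✓
Two rows agree on A but differ on C, so A → C does not hold.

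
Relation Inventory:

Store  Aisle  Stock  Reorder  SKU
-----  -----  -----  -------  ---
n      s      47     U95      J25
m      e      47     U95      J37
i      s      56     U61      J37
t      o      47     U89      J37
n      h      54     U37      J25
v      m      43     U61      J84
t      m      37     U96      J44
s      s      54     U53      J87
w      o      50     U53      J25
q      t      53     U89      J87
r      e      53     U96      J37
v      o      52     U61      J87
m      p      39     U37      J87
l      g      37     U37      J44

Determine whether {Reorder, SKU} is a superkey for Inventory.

All 14 rows have distinct {Reorder, SKU} values, so {Reorder, SKU} → (all attributes) holds and {Reorder, SKU} is a superkey.

Yes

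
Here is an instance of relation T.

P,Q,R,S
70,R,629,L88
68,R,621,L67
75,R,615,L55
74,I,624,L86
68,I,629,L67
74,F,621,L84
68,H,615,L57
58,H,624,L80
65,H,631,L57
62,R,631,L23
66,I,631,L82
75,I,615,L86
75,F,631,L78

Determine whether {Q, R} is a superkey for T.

Yes

All 13 rows have distinct {Q, R} values, so {Q, R} → (all attributes) holds and {Q, R} is a superkey.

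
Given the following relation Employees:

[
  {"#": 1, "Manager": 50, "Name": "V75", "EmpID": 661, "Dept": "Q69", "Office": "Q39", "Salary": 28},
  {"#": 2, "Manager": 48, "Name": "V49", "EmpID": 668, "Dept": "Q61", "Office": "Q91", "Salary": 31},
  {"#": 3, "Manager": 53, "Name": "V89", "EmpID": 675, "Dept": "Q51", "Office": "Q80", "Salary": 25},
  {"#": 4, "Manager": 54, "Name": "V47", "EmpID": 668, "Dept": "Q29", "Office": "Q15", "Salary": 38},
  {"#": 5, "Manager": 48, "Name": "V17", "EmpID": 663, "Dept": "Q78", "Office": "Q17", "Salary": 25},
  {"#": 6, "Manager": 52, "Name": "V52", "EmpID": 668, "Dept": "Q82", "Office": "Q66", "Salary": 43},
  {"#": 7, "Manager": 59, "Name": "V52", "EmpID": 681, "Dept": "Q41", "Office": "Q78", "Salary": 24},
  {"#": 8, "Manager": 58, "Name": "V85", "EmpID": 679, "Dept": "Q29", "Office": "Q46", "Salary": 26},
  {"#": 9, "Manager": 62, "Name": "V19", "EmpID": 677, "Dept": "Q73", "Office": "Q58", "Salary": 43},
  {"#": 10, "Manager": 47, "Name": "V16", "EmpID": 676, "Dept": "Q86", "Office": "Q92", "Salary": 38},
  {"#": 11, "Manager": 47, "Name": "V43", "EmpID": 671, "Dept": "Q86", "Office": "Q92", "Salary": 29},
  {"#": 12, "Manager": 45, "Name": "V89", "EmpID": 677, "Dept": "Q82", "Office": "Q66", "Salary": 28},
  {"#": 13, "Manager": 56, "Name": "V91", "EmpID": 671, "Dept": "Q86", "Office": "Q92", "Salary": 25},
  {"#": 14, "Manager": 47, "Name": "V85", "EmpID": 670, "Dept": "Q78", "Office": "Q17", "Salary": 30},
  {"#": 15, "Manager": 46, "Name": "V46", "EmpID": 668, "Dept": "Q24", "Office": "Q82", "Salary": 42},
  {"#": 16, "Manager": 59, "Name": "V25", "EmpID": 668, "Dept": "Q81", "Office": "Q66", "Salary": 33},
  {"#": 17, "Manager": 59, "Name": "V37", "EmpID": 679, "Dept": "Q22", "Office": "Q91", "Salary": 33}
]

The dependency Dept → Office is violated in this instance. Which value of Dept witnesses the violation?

Q29

Dept=Q69: row 1 → Office = Q39 ✓
Dept=Q61: row 2 → Office = Q91 ✓
Dept=Q51: row 3 → Office = Q80 ✓
Dept=Q29: rows 4, 8 → Office takes values {Q15, Q46} — violation
Dept=Q78: rows 5, 14 → Office = Q17, Q17 ✓
Dept=Q82: rows 6, 12 → Office = Q66, Q66 ✓
Dept=Q41: row 7 → Office = Q78 ✓
Dept=Q73: row 9 → Office = Q58 ✓
Dept=Q86: rows 10, 11, 13 → Office = Q92, Q92, Q92 ✓
Dept=Q24: row 15 → Office = Q82 ✓
Dept=Q81: row 16 → Office = Q66 ✓
Dept=Q22: row 17 → Office = Q91 ✓
The only Dept value with inconsistent Office is Dept=Q29.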